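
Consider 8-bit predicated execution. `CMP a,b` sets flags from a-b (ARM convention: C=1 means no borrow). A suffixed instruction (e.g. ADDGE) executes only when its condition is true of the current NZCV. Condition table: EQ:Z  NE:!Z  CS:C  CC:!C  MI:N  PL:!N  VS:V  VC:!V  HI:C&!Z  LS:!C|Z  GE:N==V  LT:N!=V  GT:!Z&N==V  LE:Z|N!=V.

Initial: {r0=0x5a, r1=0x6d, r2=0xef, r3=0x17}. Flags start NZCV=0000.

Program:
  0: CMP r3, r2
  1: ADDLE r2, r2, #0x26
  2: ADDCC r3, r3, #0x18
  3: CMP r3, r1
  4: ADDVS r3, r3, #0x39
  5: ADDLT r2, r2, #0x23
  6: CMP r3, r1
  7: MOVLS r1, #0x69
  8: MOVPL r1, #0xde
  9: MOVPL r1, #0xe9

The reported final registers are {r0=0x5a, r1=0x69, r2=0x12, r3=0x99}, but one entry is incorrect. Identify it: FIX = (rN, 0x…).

0: ✓ CMP  NZCV=0000
1: · ADDLE
2: ✓ ADDCC  r3←0x2f
3: ✓ CMP  NZCV=1000
4: · ADDVS
5: ✓ ADDLT  r2←0x12
6: ✓ CMP  NZCV=1000
7: ✓ MOVLS  r1←0x69
8: · MOVPL
9: · MOVPL

FIX = (r3, 0x2f)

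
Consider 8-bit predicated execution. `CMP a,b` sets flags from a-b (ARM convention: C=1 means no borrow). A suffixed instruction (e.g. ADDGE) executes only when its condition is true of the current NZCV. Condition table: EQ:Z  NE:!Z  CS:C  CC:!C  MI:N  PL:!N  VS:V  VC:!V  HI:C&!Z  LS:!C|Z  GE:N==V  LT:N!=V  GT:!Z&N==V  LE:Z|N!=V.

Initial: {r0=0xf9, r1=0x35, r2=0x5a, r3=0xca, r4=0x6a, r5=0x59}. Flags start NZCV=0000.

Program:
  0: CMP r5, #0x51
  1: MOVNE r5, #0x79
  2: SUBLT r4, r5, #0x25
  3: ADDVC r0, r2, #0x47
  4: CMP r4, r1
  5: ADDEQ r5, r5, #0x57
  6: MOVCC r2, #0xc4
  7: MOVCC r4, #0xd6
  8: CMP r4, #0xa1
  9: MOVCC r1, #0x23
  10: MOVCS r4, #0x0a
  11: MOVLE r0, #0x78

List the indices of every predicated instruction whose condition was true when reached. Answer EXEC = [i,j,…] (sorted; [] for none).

EXEC = [1,3,9]

[0] flags=0010 → (cmp)
[1] flags=0010 NE?T → r5=0x79
[2] flags=0010 LT?F → skip
[3] flags=0010 VC?T → r0=0xa1
[4] flags=0010 → (cmp)
[5] flags=0010 EQ?F → skip
[6] flags=0010 CC?F → skip
[7] flags=0010 CC?F → skip
[8] flags=1001 → (cmp)
[9] flags=1001 CC?T → r1=0x23
[10] flags=1001 CS?F → skip
[11] flags=1001 LE?F → skip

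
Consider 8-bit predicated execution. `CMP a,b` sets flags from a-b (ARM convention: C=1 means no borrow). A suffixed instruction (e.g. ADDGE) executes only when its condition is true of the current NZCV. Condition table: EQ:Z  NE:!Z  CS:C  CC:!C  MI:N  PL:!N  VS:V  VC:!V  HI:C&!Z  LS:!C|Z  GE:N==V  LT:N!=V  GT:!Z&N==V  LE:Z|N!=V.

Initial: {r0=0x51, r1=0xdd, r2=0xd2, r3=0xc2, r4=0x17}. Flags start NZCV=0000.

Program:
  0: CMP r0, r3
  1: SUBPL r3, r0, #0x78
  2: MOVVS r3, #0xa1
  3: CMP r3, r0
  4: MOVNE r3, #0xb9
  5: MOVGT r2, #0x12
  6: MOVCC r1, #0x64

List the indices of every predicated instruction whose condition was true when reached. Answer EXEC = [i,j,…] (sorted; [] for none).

EXEC = [2,4]

[0] flags=1001 → (cmp)
[1] flags=1001 PL?F → skip
[2] flags=1001 VS?T → r3=0xa1
[3] flags=0011 → (cmp)
[4] flags=0011 NE?T → r3=0xb9
[5] flags=0011 GT?F → skip
[6] flags=0011 CC?F → skip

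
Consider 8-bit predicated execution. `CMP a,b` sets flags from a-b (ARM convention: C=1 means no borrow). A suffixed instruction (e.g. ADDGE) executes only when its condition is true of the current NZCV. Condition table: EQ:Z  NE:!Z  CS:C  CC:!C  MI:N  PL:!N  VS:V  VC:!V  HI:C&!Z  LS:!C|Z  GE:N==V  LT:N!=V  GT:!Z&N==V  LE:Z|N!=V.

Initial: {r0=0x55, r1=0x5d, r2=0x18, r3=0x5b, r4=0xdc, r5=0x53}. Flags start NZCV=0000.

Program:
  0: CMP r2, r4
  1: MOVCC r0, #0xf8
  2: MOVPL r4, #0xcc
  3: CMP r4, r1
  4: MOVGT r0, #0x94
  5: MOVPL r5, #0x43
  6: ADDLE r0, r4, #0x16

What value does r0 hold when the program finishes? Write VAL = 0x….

[0] flags=0000 → (cmp)
[1] flags=0000 CC?T → r0=0xf8
[2] flags=0000 PL?T → r4=0xcc
[3] flags=0011 → (cmp)
[4] flags=0011 GT?F → skip
[5] flags=0011 PL?T → r5=0x43
[6] flags=0011 LE?T → r0=0xe2

VAL = 0xe2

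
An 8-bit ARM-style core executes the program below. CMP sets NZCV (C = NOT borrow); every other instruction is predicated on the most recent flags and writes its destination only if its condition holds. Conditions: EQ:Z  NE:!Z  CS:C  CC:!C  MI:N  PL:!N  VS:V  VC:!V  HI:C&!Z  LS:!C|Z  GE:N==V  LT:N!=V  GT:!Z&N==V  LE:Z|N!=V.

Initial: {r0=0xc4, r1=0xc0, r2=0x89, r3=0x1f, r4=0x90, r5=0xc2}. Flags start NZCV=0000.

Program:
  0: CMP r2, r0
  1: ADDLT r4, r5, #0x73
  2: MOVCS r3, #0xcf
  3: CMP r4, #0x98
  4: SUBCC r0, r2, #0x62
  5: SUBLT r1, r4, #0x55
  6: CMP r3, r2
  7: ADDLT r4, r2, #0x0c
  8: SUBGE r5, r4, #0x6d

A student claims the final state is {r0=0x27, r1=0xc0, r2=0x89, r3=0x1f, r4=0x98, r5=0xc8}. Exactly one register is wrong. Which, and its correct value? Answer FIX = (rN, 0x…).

[0] flags=1000 → (cmp)
[1] flags=1000 LT?T → r4=0x35
[2] flags=1000 CS?F → skip
[3] flags=1001 → (cmp)
[4] flags=1001 CC?T → r0=0x27
[5] flags=1001 LT?F → skip
[6] flags=1001 → (cmp)
[7] flags=1001 LT?F → skip
[8] flags=1001 GE?T → r5=0xc8

FIX = (r4, 0x35)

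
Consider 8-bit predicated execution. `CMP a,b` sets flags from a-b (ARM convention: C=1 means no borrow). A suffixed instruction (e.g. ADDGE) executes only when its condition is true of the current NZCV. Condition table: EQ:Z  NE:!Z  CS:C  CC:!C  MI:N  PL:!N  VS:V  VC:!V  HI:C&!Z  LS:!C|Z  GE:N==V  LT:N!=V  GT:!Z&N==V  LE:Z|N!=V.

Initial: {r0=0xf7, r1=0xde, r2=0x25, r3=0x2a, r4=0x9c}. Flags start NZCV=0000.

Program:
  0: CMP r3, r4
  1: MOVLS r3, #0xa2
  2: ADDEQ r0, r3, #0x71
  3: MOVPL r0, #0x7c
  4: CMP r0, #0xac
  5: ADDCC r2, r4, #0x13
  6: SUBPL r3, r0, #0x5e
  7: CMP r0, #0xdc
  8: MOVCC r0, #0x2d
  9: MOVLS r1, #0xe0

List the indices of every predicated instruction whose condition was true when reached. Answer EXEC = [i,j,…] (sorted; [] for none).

EXEC = [1,6]

[0] flags=1001 → (cmp)
[1] flags=1001 LS?T → r3=0xa2
[2] flags=1001 EQ?F → skip
[3] flags=1001 PL?F → skip
[4] flags=0010 → (cmp)
[5] flags=0010 CC?F → skip
[6] flags=0010 PL?T → r3=0x99
[7] flags=0010 → (cmp)
[8] flags=0010 CC?F → skip
[9] flags=0010 LS?F → skip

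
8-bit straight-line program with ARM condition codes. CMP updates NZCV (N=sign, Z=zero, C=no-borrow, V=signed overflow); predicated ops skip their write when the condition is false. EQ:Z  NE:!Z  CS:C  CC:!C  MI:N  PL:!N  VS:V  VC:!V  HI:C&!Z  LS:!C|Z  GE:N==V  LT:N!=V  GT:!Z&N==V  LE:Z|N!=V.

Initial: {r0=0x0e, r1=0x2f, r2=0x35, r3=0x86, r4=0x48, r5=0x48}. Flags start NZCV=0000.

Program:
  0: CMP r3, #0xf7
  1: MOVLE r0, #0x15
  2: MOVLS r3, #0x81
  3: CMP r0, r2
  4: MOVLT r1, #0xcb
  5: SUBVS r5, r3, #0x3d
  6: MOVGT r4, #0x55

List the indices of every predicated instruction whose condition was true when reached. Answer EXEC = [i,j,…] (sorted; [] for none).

EXEC = [1,2,4]

[0] flags=1000 → (cmp)
[1] flags=1000 LE?T → r0=0x15
[2] flags=1000 LS?T → r3=0x81
[3] flags=1000 → (cmp)
[4] flags=1000 LT?T → r1=0xcb
[5] flags=1000 VS?F → skip
[6] flags=1000 GT?F → skip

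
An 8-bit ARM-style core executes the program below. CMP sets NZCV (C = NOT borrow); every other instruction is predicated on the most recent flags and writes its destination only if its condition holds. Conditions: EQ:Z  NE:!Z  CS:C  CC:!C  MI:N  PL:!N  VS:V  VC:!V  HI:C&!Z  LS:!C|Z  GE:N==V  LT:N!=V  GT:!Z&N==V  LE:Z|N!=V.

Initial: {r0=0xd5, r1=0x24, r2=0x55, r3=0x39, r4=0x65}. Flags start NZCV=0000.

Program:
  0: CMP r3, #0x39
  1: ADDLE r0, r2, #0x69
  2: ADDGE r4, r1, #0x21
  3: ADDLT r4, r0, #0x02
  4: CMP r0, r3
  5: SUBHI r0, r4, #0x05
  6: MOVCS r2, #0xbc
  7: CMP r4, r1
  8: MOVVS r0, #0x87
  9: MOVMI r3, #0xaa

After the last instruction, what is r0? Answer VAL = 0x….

VAL = 0x40

0: ✓ CMP  NZCV=0110
1: ✓ ADDLE  r0←0xbe
2: ✓ ADDGE  r4←0x45
3: · ADDLT
4: ✓ CMP  NZCV=1010
5: ✓ SUBHI  r0←0x40
6: ✓ MOVCS  r2←0xbc
7: ✓ CMP  NZCV=0010
8: · MOVVS
9: · MOVMI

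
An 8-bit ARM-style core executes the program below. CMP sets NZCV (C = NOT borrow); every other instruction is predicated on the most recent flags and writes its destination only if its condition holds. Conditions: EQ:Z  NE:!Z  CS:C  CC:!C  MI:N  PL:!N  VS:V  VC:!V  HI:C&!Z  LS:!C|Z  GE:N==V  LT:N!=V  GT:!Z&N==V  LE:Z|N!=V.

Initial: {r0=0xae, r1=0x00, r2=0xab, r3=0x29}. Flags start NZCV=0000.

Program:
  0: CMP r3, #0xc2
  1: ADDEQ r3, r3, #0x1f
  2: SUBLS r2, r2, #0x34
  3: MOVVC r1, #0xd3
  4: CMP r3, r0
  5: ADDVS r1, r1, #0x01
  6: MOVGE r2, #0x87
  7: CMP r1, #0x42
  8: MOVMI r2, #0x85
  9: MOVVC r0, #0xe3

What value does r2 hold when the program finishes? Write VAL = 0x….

VAL = 0x85

[0] flags=0000 → (cmp)
[1] flags=0000 EQ?F → skip
[2] flags=0000 LS?T → r2=0x77
[3] flags=0000 VC?T → r1=0xd3
[4] flags=0000 → (cmp)
[5] flags=0000 VS?F → skip
[6] flags=0000 GE?T → r2=0x87
[7] flags=1010 → (cmp)
[8] flags=1010 MI?T → r2=0x85
[9] flags=1010 VC?T → r0=0xe3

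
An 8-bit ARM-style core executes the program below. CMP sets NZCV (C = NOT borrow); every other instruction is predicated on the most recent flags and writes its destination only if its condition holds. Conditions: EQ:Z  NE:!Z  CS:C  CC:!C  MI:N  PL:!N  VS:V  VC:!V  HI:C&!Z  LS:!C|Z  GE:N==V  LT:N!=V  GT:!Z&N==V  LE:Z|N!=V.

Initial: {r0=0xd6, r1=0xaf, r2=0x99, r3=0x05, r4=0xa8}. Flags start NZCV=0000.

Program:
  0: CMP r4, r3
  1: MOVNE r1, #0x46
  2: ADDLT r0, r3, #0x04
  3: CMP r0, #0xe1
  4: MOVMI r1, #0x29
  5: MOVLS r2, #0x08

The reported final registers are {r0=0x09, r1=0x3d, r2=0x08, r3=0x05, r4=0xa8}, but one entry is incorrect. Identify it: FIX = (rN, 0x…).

FIX = (r1, 0x46)

0: ✓ CMP  NZCV=1010
1: ✓ MOVNE  r1←0x46
2: ✓ ADDLT  r0←0x09
3: ✓ CMP  NZCV=0000
4: · MOVMI
5: ✓ MOVLS  r2←0x08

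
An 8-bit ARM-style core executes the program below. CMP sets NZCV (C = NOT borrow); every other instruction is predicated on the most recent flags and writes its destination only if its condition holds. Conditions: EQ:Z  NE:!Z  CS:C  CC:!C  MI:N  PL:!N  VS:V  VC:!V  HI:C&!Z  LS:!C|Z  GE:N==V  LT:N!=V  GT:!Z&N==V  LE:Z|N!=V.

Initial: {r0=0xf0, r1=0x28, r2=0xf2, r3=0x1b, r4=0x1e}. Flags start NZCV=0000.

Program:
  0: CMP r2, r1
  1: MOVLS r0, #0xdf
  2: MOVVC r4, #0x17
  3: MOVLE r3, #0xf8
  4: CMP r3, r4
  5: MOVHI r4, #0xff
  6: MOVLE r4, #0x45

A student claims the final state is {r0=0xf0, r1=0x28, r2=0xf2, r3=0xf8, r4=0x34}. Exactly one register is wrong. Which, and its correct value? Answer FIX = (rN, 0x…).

[0] flags=1010 → (cmp)
[1] flags=1010 LS?F → skip
[2] flags=1010 VC?T → r4=0x17
[3] flags=1010 LE?T → r3=0xf8
[4] flags=1010 → (cmp)
[5] flags=1010 HI?T → r4=0xff
[6] flags=1010 LE?T → r4=0x45

FIX = (r4, 0x45)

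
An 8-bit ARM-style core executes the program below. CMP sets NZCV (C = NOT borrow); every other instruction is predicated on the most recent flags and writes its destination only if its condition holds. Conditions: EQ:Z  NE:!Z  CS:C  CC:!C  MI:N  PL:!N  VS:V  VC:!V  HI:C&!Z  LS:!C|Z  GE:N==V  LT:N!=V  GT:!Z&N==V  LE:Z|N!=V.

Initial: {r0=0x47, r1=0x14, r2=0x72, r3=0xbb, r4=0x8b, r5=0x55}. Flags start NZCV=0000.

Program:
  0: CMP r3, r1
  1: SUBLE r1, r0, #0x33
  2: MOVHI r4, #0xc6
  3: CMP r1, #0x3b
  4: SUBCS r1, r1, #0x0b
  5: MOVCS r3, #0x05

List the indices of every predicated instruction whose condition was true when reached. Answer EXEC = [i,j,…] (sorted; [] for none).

EXEC = [1,2]

0: ✓ CMP  NZCV=1010
1: ✓ SUBLE  r1←0x14
2: ✓ MOVHI  r4←0xc6
3: ✓ CMP  NZCV=1000
4: · SUBCS
5: · MOVCS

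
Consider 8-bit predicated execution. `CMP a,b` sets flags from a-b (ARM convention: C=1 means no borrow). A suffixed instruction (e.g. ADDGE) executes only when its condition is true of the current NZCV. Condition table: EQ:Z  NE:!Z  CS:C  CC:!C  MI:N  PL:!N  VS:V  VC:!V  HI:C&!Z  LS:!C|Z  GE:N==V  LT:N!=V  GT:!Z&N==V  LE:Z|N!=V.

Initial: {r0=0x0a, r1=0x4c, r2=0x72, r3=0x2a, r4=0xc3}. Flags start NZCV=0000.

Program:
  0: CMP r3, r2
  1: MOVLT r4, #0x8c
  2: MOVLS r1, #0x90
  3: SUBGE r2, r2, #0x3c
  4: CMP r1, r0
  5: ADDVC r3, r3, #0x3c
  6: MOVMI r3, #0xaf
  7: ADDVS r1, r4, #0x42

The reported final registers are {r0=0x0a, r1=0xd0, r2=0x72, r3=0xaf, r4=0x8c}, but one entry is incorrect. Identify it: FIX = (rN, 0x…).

[0] flags=1000 → (cmp)
[1] flags=1000 LT?T → r4=0x8c
[2] flags=1000 LS?T → r1=0x90
[3] flags=1000 GE?F → skip
[4] flags=1010 → (cmp)
[5] flags=1010 VC?T → r3=0x66
[6] flags=1010 MI?T → r3=0xaf
[7] flags=1010 VS?F → skip

FIX = (r1, 0x90)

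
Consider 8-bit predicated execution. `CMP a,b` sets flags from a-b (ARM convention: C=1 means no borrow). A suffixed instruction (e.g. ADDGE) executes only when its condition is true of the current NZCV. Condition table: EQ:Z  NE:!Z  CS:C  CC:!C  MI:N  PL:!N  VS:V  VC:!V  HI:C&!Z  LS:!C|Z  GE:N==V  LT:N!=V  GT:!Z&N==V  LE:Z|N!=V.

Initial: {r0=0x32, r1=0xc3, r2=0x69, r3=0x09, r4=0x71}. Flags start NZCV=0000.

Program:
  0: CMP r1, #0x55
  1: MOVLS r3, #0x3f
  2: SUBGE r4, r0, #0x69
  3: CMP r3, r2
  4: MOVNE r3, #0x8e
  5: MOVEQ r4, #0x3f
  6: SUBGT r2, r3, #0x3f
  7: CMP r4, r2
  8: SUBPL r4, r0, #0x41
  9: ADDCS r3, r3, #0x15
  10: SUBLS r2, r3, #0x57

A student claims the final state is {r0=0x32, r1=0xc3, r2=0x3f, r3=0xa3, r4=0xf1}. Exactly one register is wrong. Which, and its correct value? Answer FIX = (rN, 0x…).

[0] flags=0011 → (cmp)
[1] flags=0011 LS?F → skip
[2] flags=0011 GE?F → skip
[3] flags=1000 → (cmp)
[4] flags=1000 NE?T → r3=0x8e
[5] flags=1000 EQ?F → skip
[6] flags=1000 GT?F → skip
[7] flags=0010 → (cmp)
[8] flags=0010 PL?T → r4=0xf1
[9] flags=0010 CS?T → r3=0xa3
[10] flags=0010 LS?F → skip

FIX = (r2, 0x69)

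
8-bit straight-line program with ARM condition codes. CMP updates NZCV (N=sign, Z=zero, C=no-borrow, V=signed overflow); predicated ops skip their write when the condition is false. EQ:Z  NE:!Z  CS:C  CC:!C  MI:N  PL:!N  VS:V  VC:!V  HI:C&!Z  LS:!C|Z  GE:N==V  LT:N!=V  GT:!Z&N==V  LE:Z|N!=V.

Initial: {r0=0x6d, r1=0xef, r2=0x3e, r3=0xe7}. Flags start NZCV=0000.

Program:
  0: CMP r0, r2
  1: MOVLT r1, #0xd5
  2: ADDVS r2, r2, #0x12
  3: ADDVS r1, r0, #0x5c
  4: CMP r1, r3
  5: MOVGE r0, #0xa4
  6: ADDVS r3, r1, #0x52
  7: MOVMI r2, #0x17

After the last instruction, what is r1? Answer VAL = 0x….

0: ✓ CMP  NZCV=0010
1: · MOVLT
2: · ADDVS
3: · ADDVS
4: ✓ CMP  NZCV=0010
5: ✓ MOVGE  r0←0xa4
6: · ADDVS
7: · MOVMI

VAL = 0xef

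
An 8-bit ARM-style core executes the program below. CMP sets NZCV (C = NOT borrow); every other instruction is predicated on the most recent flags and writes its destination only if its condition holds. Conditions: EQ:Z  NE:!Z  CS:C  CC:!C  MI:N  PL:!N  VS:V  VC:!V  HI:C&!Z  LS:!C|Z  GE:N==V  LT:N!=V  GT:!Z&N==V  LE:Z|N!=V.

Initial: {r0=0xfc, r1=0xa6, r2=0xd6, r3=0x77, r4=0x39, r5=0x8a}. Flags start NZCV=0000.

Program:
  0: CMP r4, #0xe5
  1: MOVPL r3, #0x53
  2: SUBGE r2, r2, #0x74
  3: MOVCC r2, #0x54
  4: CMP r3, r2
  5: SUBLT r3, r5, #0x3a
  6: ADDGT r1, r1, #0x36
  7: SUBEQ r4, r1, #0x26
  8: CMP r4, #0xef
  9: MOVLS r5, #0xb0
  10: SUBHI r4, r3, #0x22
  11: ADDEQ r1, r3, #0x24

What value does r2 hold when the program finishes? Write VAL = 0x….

0: ✓ CMP  NZCV=0000
1: ✓ MOVPL  r3←0x53
2: ✓ SUBGE  r2←0x62
3: ✓ MOVCC  r2←0x54
4: ✓ CMP  NZCV=1000
5: ✓ SUBLT  r3←0x50
6: · ADDGT
7: · SUBEQ
8: ✓ CMP  NZCV=0000
9: ✓ MOVLS  r5←0xb0
10: · SUBHI
11: · ADDEQ

VAL = 0x54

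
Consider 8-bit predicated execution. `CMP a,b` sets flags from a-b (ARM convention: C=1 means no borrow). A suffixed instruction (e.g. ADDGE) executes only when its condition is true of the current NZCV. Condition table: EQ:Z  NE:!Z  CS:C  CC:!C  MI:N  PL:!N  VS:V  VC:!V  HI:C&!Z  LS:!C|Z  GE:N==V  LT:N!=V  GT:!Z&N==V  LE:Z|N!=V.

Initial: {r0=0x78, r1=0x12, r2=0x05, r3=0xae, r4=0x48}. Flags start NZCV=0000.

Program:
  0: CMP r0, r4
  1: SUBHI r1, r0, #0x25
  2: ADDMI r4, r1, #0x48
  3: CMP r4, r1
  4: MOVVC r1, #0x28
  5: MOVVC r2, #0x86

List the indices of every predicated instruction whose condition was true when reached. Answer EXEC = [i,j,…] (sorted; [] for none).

EXEC = [1,4,5]

[0] flags=0010 → (cmp)
[1] flags=0010 HI?T → r1=0x53
[2] flags=0010 MI?F → skip
[3] flags=1000 → (cmp)
[4] flags=1000 VC?T → r1=0x28
[5] flags=1000 VC?T → r2=0x86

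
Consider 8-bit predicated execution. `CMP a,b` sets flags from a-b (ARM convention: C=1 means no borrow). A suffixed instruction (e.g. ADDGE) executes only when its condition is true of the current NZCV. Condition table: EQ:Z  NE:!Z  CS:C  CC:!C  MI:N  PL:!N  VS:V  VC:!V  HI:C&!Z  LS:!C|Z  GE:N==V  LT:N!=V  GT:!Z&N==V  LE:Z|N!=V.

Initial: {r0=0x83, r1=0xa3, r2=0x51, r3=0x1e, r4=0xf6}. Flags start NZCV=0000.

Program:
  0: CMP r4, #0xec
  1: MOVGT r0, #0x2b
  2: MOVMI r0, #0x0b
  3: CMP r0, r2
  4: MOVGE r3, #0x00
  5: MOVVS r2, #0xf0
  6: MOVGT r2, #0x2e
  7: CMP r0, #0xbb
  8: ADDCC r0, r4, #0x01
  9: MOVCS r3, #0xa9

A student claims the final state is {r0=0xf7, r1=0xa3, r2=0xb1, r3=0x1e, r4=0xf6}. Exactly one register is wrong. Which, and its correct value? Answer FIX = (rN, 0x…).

FIX = (r2, 0x51)

[0] flags=0010 → (cmp)
[1] flags=0010 GT?T → r0=0x2b
[2] flags=0010 MI?F → skip
[3] flags=1000 → (cmp)
[4] flags=1000 GE?F → skip
[5] flags=1000 VS?F → skip
[6] flags=1000 GT?F → skip
[7] flags=0000 → (cmp)
[8] flags=0000 CC?T → r0=0xf7
[9] flags=0000 CS?F → skip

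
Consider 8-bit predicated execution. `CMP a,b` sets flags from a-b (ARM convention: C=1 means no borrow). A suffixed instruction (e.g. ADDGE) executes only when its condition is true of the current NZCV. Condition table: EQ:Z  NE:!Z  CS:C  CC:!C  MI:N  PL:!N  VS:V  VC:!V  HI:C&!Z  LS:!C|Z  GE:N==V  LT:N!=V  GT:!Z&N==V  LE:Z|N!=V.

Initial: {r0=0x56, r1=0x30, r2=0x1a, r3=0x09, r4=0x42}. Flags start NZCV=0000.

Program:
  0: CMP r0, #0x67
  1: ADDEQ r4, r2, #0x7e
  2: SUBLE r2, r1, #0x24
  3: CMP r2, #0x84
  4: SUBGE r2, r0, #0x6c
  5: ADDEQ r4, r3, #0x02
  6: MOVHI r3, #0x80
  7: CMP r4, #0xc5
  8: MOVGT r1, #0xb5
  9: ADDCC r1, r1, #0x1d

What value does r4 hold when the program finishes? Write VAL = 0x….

[0] flags=1000 → (cmp)
[1] flags=1000 EQ?F → skip
[2] flags=1000 LE?T → r2=0x0c
[3] flags=1001 → (cmp)
[4] flags=1001 GE?T → r2=0xea
[5] flags=1001 EQ?F → skip
[6] flags=1001 HI?F → skip
[7] flags=0000 → (cmp)
[8] flags=0000 GT?T → r1=0xb5
[9] flags=0000 CC?T → r1=0xd2

VAL = 0x42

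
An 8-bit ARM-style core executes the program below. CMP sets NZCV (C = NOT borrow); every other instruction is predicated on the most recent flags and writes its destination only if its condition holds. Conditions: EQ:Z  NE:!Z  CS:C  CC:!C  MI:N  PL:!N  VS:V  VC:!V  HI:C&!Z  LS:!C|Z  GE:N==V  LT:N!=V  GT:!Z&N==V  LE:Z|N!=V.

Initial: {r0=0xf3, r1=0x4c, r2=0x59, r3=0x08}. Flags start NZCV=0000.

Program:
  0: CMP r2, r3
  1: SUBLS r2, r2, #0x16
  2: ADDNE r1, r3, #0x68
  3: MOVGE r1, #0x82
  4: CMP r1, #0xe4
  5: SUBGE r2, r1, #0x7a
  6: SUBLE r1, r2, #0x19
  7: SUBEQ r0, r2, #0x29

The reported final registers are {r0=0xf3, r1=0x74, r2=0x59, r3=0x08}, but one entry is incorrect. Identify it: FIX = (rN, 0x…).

FIX = (r1, 0x40)

0: ✓ CMP  NZCV=0010
1: · SUBLS
2: ✓ ADDNE  r1←0x70
3: ✓ MOVGE  r1←0x82
4: ✓ CMP  NZCV=1000
5: · SUBGE
6: ✓ SUBLE  r1←0x40
7: · SUBEQ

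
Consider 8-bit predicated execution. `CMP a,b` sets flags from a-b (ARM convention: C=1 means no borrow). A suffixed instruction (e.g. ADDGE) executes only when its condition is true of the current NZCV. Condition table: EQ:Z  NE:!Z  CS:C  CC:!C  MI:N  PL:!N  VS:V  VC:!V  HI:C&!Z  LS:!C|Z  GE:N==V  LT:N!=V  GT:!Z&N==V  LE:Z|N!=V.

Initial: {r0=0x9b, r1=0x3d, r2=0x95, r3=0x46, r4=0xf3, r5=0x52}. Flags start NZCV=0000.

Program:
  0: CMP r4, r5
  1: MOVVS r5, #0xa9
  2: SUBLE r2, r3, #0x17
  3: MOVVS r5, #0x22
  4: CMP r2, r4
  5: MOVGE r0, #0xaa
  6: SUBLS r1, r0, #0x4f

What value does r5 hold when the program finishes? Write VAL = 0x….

[0] flags=1010 → (cmp)
[1] flags=1010 VS?F → skip
[2] flags=1010 LE?T → r2=0x2f
[3] flags=1010 VS?F → skip
[4] flags=0000 → (cmp)
[5] flags=0000 GE?T → r0=0xaa
[6] flags=0000 LS?T → r1=0x5b

VAL = 0x52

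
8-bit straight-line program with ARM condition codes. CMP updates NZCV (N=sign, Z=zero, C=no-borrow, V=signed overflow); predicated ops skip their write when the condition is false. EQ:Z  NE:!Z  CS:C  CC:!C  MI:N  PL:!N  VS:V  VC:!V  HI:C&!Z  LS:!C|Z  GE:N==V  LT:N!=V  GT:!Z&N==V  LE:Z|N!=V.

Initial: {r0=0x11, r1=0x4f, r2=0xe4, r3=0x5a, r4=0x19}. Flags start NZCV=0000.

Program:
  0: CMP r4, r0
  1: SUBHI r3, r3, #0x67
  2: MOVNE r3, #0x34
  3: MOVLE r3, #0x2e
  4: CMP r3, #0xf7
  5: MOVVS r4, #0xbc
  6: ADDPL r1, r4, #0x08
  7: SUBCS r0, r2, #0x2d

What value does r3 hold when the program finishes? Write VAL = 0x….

0: ✓ CMP  NZCV=0010
1: ✓ SUBHI  r3←0xf3
2: ✓ MOVNE  r3←0x34
3: · MOVLE
4: ✓ CMP  NZCV=0000
5: · MOVVS
6: ✓ ADDPL  r1←0x21
7: · SUBCS

VAL = 0x34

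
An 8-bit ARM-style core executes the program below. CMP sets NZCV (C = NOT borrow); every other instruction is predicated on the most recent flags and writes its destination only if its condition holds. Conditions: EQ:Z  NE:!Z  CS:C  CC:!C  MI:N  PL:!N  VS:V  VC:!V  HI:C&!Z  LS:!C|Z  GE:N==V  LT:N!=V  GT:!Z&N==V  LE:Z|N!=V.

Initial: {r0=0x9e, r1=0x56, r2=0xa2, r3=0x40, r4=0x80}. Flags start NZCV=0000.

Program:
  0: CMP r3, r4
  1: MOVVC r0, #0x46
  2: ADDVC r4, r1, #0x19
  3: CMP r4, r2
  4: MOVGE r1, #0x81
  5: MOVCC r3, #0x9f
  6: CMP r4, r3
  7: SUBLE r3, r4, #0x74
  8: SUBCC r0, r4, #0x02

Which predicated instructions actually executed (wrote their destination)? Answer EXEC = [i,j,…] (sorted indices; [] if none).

[0] flags=1001 → (cmp)
[1] flags=1001 VC?F → skip
[2] flags=1001 VC?F → skip
[3] flags=1000 → (cmp)
[4] flags=1000 GE?F → skip
[5] flags=1000 CC?T → r3=0x9f
[6] flags=1000 → (cmp)
[7] flags=1000 LE?T → r3=0x0c
[8] flags=1000 CC?T → r0=0x7e

EXEC = [5,7,8]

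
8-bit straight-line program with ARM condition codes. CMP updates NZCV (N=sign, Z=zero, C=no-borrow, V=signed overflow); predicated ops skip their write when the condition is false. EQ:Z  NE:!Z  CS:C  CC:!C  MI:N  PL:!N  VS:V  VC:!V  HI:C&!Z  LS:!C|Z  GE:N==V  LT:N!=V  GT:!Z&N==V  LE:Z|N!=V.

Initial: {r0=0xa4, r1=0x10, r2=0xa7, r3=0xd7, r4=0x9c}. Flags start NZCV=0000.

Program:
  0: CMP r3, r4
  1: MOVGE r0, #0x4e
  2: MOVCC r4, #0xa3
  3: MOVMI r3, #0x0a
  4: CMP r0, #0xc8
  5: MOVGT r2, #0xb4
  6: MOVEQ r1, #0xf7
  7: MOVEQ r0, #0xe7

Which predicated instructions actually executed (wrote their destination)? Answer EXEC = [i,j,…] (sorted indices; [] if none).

EXEC = [1,5]

0: ✓ CMP  NZCV=0010
1: ✓ MOVGE  r0←0x4e
2: · MOVCC
3: · MOVMI
4: ✓ CMP  NZCV=1001
5: ✓ MOVGT  r2←0xb4
6: · MOVEQ
7: · MOVEQ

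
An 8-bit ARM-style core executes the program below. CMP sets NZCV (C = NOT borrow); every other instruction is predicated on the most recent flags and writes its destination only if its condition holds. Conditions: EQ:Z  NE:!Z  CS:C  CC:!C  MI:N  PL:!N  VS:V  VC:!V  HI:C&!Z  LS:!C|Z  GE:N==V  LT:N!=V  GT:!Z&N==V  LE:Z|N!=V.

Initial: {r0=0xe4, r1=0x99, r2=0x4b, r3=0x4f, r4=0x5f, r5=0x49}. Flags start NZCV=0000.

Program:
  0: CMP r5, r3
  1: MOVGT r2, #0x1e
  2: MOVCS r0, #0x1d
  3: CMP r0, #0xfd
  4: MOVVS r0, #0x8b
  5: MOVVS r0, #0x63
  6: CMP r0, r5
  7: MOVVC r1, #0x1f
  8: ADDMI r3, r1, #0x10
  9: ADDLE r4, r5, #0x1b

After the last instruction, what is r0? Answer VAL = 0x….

0: ✓ CMP  NZCV=1000
1: · MOVGT
2: · MOVCS
3: ✓ CMP  NZCV=1000
4: · MOVVS
5: · MOVVS
6: ✓ CMP  NZCV=1010
7: ✓ MOVVC  r1←0x1f
8: ✓ ADDMI  r3←0x2f
9: ✓ ADDLE  r4←0x64

VAL = 0xe4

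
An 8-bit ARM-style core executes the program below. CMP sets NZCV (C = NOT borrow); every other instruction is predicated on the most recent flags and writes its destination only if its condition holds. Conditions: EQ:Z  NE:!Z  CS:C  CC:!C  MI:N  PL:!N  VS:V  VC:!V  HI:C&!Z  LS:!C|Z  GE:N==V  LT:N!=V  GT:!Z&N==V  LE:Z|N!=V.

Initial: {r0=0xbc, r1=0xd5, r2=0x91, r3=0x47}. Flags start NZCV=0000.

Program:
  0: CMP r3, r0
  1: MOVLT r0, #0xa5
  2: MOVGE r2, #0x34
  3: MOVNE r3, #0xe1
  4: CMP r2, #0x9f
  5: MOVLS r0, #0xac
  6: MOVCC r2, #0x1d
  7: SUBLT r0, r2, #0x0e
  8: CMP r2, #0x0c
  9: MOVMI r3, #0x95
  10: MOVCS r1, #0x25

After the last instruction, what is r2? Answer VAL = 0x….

VAL = 0x1d

0: ✓ CMP  NZCV=1001
1: · MOVLT
2: ✓ MOVGE  r2←0x34
3: ✓ MOVNE  r3←0xe1
4: ✓ CMP  NZCV=1001
5: ✓ MOVLS  r0←0xac
6: ✓ MOVCC  r2←0x1d
7: · SUBLT
8: ✓ CMP  NZCV=0010
9: · MOVMI
10: ✓ MOVCS  r1←0x25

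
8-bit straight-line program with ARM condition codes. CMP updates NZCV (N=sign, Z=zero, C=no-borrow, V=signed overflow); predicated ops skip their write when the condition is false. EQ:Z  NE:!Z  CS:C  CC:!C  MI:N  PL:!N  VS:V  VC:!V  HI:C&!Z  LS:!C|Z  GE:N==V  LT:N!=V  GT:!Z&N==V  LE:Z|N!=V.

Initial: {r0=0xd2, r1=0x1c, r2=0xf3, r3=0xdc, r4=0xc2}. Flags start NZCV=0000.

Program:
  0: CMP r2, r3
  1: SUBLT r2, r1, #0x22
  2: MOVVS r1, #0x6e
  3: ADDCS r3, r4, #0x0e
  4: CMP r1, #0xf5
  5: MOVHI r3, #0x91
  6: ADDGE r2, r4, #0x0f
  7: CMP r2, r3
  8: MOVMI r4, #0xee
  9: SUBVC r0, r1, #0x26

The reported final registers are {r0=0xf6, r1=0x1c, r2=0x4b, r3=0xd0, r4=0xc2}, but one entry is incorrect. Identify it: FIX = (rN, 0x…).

FIX = (r2, 0xd1)

[0] flags=0010 → (cmp)
[1] flags=0010 LT?F → skip
[2] flags=0010 VS?F → skip
[3] flags=0010 CS?T → r3=0xd0
[4] flags=0000 → (cmp)
[5] flags=0000 HI?F → skip
[6] flags=0000 GE?T → r2=0xd1
[7] flags=0010 → (cmp)
[8] flags=0010 MI?F → skip
[9] flags=0010 VC?T → r0=0xf6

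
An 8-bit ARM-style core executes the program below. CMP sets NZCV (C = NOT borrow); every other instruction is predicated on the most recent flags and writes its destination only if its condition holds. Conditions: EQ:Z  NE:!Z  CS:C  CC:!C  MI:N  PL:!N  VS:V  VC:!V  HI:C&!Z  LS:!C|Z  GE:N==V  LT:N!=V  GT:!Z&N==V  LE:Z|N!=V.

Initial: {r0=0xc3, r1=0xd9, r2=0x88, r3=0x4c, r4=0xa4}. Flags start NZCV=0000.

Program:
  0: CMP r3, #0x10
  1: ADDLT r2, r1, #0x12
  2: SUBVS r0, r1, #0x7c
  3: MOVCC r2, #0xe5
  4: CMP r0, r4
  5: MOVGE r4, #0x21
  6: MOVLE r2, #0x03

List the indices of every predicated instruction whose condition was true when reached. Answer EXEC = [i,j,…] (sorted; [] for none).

0: ✓ CMP  NZCV=0010
1: · ADDLT
2: · SUBVS
3: · MOVCC
4: ✓ CMP  NZCV=0010
5: ✓ MOVGE  r4←0x21
6: · MOVLE

EXEC = [5]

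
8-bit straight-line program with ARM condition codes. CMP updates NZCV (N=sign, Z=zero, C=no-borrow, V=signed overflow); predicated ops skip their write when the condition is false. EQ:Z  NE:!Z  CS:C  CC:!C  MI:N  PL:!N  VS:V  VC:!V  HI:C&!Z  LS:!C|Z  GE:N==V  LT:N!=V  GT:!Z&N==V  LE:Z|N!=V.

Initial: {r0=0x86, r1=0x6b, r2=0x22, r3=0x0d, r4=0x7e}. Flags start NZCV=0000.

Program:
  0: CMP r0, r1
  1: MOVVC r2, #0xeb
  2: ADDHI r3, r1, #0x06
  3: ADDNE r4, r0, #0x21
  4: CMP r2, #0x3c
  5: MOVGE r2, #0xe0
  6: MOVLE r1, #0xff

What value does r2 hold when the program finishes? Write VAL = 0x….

0: ✓ CMP  NZCV=0011
1: · MOVVC
2: ✓ ADDHI  r3←0x71
3: ✓ ADDNE  r4←0xa7
4: ✓ CMP  NZCV=1000
5: · MOVGE
6: ✓ MOVLE  r1←0xff

VAL = 0x22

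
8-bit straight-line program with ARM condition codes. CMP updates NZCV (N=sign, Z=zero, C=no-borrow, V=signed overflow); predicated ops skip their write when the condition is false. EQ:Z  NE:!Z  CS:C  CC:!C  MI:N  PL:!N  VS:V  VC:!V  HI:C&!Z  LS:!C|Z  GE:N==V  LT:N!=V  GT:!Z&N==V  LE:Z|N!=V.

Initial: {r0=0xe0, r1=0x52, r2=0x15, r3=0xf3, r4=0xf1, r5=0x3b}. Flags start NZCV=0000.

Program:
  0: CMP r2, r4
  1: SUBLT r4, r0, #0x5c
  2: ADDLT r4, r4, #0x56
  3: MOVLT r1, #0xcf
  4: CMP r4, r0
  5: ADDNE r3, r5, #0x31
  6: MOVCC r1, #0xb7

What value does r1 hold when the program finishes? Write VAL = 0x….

[0] flags=0000 → (cmp)
[1] flags=0000 LT?F → skip
[2] flags=0000 LT?F → skip
[3] flags=0000 LT?F → skip
[4] flags=0010 → (cmp)
[5] flags=0010 NE?T → r3=0x6c
[6] flags=0010 CC?F → skip

VAL = 0x52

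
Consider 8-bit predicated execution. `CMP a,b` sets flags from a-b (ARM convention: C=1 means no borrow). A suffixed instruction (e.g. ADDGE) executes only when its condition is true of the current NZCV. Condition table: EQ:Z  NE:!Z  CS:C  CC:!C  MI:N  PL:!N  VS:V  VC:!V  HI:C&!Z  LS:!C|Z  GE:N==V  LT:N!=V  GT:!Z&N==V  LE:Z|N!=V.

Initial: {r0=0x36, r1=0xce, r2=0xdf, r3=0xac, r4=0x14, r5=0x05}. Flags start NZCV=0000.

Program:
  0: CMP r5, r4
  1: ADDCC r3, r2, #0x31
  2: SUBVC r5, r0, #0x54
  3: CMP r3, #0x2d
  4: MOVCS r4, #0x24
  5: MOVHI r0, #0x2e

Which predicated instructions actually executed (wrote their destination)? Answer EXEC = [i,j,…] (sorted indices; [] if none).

0: ✓ CMP  NZCV=1000
1: ✓ ADDCC  r3←0x10
2: ✓ SUBVC  r5←0xe2
3: ✓ CMP  NZCV=1000
4: · MOVCS
5: · MOVHI

EXEC = [1,2]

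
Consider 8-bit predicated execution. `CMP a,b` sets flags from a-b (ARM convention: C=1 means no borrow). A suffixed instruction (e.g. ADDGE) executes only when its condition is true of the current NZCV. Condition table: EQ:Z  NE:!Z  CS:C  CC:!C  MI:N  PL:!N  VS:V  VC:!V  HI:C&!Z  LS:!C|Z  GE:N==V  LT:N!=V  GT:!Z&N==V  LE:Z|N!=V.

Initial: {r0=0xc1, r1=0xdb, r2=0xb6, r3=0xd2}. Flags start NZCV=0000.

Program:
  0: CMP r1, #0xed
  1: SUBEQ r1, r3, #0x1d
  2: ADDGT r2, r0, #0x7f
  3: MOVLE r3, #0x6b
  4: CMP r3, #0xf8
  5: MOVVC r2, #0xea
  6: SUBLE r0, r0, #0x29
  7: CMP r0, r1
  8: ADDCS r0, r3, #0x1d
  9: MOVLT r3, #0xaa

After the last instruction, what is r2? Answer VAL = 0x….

0: ✓ CMP  NZCV=1000
1: · SUBEQ
2: · ADDGT
3: ✓ MOVLE  r3←0x6b
4: ✓ CMP  NZCV=0000
5: ✓ MOVVC  r2←0xea
6: · SUBLE
7: ✓ CMP  NZCV=1000
8: · ADDCS
9: ✓ MOVLT  r3←0xaa

VAL = 0xea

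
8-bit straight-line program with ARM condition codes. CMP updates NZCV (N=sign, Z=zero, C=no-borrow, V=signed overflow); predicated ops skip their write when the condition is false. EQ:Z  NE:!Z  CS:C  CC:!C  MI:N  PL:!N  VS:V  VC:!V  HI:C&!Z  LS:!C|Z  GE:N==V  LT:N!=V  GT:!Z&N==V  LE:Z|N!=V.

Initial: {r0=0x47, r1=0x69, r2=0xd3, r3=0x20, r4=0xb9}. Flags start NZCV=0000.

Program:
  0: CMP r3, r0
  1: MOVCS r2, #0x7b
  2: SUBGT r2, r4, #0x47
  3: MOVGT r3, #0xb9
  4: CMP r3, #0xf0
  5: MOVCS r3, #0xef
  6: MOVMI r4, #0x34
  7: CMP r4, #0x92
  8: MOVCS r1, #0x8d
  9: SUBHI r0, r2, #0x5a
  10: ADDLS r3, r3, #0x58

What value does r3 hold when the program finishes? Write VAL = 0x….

VAL = 0x20

[0] flags=1000 → (cmp)
[1] flags=1000 CS?F → skip
[2] flags=1000 GT?F → skip
[3] flags=1000 GT?F → skip
[4] flags=0000 → (cmp)
[5] flags=0000 CS?F → skip
[6] flags=0000 MI?F → skip
[7] flags=0010 → (cmp)
[8] flags=0010 CS?T → r1=0x8d
[9] flags=0010 HI?T → r0=0x79
[10] flags=0010 LS?F → skip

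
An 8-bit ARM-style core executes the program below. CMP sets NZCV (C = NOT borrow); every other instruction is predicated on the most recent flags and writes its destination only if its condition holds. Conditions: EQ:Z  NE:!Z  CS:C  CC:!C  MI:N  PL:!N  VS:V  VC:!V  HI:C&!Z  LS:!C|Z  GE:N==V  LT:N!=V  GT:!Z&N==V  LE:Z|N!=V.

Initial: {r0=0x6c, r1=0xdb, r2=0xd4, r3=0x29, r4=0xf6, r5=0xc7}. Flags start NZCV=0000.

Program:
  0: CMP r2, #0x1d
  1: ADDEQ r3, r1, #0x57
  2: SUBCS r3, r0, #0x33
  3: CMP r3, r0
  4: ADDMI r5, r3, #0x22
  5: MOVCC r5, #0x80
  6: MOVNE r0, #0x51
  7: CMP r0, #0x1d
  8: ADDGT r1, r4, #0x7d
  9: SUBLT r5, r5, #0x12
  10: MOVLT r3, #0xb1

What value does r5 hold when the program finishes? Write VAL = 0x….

VAL = 0x80

0: ✓ CMP  NZCV=1010
1: · ADDEQ
2: ✓ SUBCS  r3←0x39
3: ✓ CMP  NZCV=1000
4: ✓ ADDMI  r5←0x5b
5: ✓ MOVCC  r5←0x80
6: ✓ MOVNE  r0←0x51
7: ✓ CMP  NZCV=0010
8: ✓ ADDGT  r1←0x73
9: · SUBLT
10: · MOVLT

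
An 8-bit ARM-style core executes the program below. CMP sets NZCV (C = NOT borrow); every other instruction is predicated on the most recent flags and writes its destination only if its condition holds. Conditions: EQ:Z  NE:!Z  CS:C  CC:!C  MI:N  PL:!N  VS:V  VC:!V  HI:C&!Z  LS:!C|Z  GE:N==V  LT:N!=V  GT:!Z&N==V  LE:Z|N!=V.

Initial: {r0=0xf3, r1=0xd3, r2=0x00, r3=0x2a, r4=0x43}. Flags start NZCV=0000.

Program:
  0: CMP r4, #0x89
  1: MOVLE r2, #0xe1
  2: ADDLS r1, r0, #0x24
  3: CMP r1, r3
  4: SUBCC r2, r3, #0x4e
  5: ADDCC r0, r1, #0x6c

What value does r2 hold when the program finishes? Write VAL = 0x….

VAL = 0xdc

0: ✓ CMP  NZCV=1001
1: · MOVLE
2: ✓ ADDLS  r1←0x17
3: ✓ CMP  NZCV=1000
4: ✓ SUBCC  r2←0xdc
5: ✓ ADDCC  r0←0x83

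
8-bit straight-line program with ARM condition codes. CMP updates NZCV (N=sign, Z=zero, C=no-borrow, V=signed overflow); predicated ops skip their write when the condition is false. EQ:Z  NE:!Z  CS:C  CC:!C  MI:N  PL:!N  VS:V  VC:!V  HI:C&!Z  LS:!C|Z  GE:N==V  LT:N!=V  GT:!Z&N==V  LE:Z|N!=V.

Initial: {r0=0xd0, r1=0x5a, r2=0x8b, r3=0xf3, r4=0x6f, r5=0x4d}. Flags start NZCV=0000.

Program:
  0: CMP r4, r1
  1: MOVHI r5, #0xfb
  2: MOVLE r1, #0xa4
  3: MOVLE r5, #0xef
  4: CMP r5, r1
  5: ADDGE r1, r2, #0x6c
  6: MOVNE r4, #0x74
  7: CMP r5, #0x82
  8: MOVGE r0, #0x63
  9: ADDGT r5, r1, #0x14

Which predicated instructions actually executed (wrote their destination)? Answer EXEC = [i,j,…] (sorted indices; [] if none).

[0] flags=0010 → (cmp)
[1] flags=0010 HI?T → r5=0xfb
[2] flags=0010 LE?F → skip
[3] flags=0010 LE?F → skip
[4] flags=1010 → (cmp)
[5] flags=1010 GE?F → skip
[6] flags=1010 NE?T → r4=0x74
[7] flags=0010 → (cmp)
[8] flags=0010 GE?T → r0=0x63
[9] flags=0010 GT?T → r5=0x6e

EXEC = [1,6,8,9]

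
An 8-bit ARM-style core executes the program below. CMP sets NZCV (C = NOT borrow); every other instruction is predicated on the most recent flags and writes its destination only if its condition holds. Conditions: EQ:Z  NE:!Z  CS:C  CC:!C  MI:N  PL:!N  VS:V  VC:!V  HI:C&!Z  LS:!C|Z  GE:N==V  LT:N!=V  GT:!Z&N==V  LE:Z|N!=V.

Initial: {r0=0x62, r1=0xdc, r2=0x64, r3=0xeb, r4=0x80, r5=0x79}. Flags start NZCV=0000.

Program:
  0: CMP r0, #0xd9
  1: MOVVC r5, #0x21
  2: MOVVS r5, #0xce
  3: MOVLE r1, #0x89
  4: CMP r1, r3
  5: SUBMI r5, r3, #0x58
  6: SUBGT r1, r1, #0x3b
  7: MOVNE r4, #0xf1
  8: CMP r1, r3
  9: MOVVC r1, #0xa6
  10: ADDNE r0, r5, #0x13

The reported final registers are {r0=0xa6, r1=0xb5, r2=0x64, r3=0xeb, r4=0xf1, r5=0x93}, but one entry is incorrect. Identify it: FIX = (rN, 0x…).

FIX = (r1, 0xa6)

0: ✓ CMP  NZCV=1001
1: · MOVVC
2: ✓ MOVVS  r5←0xce
3: · MOVLE
4: ✓ CMP  NZCV=1000
5: ✓ SUBMI  r5←0x93
6: · SUBGT
7: ✓ MOVNE  r4←0xf1
8: ✓ CMP  NZCV=1000
9: ✓ MOVVC  r1←0xa6
10: ✓ ADDNE  r0←0xa6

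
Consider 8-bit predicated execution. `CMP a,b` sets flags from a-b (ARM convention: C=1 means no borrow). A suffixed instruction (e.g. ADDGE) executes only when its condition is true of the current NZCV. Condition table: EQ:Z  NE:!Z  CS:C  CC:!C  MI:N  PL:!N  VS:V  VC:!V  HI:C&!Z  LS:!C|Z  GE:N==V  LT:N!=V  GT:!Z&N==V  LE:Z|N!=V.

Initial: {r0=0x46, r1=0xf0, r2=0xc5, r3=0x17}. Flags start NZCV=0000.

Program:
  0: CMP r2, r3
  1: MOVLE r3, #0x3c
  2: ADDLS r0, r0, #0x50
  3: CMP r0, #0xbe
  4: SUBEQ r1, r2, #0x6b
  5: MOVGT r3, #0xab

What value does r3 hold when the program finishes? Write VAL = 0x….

0: ✓ CMP  NZCV=1010
1: ✓ MOVLE  r3←0x3c
2: · ADDLS
3: ✓ CMP  NZCV=1001
4: · SUBEQ
5: ✓ MOVGT  r3←0xab

VAL = 0xab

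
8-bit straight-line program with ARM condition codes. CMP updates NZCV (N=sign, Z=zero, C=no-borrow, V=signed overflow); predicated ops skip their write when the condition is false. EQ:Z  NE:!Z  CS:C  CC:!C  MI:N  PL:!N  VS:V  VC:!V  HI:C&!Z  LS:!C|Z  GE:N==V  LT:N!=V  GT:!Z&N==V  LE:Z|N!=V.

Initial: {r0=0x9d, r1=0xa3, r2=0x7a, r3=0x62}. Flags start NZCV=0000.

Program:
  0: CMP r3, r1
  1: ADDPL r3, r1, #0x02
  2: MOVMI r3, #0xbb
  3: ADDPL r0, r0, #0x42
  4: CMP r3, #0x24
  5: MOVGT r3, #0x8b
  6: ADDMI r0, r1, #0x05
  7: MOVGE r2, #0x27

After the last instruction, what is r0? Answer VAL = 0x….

VAL = 0xa8

[0] flags=1001 → (cmp)
[1] flags=1001 PL?F → skip
[2] flags=1001 MI?T → r3=0xbb
[3] flags=1001 PL?F → skip
[4] flags=1010 → (cmp)
[5] flags=1010 GT?F → skip
[6] flags=1010 MI?T → r0=0xa8
[7] flags=1010 GE?F → skip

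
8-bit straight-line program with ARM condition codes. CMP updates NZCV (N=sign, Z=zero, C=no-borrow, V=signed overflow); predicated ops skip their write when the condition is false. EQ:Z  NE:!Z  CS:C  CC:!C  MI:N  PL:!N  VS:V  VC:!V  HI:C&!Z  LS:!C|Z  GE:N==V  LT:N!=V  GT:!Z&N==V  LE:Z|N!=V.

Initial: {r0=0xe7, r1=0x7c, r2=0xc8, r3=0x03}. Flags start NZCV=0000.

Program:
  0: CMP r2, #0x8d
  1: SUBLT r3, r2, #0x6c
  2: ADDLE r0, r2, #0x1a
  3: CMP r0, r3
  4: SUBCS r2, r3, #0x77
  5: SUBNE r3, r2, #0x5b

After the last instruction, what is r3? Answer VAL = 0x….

VAL = 0x31

0: ✓ CMP  NZCV=0010
1: · SUBLT
2: · ADDLE
3: ✓ CMP  NZCV=1010
4: ✓ SUBCS  r2←0x8c
5: ✓ SUBNE  r3←0x31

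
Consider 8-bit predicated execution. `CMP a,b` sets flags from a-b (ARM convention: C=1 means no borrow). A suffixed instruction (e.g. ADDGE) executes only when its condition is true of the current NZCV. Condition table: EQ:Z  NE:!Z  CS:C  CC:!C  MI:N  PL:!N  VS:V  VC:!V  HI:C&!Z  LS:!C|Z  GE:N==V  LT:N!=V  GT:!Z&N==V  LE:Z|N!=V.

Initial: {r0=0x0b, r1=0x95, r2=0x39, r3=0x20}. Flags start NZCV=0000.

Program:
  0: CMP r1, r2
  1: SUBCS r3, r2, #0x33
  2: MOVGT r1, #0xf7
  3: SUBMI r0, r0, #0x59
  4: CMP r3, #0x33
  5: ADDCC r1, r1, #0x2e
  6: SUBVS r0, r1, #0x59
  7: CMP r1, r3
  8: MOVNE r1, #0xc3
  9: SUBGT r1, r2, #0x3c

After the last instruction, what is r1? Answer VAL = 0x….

[0] flags=0011 → (cmp)
[1] flags=0011 CS?T → r3=0x06
[2] flags=0011 GT?F → skip
[3] flags=0011 MI?F → skip
[4] flags=1000 → (cmp)
[5] flags=1000 CC?T → r1=0xc3
[6] flags=1000 VS?F → skip
[7] flags=1010 → (cmp)
[8] flags=1010 NE?T → r1=0xc3
[9] flags=1010 GT?F → skip

VAL = 0xc3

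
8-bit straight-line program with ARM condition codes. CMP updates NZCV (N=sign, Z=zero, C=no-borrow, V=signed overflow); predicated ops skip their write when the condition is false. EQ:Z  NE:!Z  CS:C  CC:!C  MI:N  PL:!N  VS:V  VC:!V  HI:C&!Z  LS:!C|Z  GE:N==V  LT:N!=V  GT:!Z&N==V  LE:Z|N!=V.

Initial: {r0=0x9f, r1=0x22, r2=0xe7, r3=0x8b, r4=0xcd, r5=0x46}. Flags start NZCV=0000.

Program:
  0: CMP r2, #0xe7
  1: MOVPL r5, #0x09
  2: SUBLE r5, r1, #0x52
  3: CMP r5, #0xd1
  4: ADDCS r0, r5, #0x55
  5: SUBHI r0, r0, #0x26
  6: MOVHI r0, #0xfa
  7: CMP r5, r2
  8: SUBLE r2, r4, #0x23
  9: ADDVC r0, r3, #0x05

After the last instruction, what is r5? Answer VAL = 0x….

0: ✓ CMP  NZCV=0110
1: ✓ MOVPL  r5←0x09
2: ✓ SUBLE  r5←0xd0
3: ✓ CMP  NZCV=1000
4: · ADDCS
5: · SUBHI
6: · MOVHI
7: ✓ CMP  NZCV=1000
8: ✓ SUBLE  r2←0xaa
9: ✓ ADDVC  r0←0x90

VAL = 0xd0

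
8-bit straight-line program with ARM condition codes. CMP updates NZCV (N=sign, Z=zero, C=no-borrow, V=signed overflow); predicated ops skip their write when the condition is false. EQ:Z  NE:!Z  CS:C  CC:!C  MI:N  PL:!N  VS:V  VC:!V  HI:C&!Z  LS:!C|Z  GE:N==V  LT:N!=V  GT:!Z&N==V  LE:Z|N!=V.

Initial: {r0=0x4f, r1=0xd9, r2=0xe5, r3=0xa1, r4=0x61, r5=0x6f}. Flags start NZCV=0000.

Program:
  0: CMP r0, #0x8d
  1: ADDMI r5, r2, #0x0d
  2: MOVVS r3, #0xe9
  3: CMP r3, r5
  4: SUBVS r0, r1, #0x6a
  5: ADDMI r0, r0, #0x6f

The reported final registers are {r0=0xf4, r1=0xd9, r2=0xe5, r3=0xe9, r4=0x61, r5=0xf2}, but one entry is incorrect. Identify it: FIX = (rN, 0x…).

0: ✓ CMP  NZCV=1001
1: ✓ ADDMI  r5←0xf2
2: ✓ MOVVS  r3←0xe9
3: ✓ CMP  NZCV=1000
4: · SUBVS
5: ✓ ADDMI  r0←0xbe

FIX = (r0, 0xbe)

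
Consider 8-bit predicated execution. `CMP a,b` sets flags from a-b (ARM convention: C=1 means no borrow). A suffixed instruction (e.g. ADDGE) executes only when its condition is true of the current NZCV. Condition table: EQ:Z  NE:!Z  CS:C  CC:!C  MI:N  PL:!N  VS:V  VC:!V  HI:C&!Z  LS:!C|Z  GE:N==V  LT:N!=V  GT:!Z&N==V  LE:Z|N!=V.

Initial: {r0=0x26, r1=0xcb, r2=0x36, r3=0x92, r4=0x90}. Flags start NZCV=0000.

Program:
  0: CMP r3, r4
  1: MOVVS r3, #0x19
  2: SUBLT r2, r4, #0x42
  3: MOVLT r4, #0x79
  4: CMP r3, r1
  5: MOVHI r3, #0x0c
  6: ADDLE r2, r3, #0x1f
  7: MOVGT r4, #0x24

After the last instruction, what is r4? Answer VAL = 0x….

VAL = 0x90

[0] flags=0010 → (cmp)
[1] flags=0010 VS?F → skip
[2] flags=0010 LT?F → skip
[3] flags=0010 LT?F → skip
[4] flags=1000 → (cmp)
[5] flags=1000 HI?F → skip
[6] flags=1000 LE?T → r2=0xb1
[7] flags=1000 GT?F → skip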